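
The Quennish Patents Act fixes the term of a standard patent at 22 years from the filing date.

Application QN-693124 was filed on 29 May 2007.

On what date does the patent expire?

Filing date + 22 years → 29 May 2029.

2029-05-29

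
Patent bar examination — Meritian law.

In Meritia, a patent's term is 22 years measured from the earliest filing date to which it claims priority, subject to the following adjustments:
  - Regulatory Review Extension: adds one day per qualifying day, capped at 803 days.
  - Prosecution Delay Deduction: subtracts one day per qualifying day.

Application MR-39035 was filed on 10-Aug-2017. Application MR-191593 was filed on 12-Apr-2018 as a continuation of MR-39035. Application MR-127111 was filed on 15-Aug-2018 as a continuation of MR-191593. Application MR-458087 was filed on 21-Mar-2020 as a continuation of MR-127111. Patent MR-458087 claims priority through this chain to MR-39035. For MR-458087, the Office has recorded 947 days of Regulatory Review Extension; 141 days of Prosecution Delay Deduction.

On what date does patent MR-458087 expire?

Earliest priority filing: 10 August 2017.
Base term: 10 August 2017 + 22 years → 10 August 2039.
Regulatory Review Extension: 947 days claimed exceeds the 803-day cap, so +803 days → 21 October 2041.
Prosecution Delay Deduction: −141 days → 2 June 2041.

June 2, 2041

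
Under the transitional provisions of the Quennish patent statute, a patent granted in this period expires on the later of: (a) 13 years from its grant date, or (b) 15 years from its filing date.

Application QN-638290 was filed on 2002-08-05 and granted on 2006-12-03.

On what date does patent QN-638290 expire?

2019-12-03

(a) grant + 13 years → 3 December 2019.
(b) filing + 15 years → 5 August 2017.
Later of the two: 3 December 2019.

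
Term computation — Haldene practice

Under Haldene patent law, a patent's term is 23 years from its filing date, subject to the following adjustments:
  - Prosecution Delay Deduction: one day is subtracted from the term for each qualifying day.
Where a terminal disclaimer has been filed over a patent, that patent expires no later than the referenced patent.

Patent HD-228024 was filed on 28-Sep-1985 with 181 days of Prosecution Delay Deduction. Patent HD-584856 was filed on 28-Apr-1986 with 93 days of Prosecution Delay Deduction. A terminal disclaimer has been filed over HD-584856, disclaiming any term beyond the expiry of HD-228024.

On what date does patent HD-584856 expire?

March 31, 2008

Natural term of HD-584856:
  Base: filing + 23 years → 28 April 2009.
  Prosecution Delay Deduction: −93 days → 25 January 2009.
Expiry of referenced patent HD-228024:
  Base: filing + 23 years → 28 September 2008.
  Prosecution Delay Deduction: −181 days → 31 March 2008.
Terminal disclaimer: HD-584856 expires on the earlier of 25 January 2009 and 31 March 2008.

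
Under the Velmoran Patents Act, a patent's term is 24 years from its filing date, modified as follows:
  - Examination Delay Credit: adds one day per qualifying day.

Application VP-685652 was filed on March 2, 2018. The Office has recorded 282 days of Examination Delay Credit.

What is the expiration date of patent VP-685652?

2042-12-09

Base term: filing date + 24 years → 2 March 2042.
Examination Delay Credit: +282 days → 9 December 2042.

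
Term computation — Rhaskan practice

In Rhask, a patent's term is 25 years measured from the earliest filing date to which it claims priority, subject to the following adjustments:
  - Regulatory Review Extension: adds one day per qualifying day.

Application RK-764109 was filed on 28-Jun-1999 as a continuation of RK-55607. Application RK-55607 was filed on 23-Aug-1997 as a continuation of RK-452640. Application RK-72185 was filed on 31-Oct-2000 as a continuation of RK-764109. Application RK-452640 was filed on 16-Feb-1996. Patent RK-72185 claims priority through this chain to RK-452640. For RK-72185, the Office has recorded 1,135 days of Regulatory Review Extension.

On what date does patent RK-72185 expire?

2024-03-27

Earliest priority filing: 16 February 1996.
Base term: 16 February 1996 + 25 years → 16 February 2021.
Regulatory Review Extension: +1135 days → 27 March 2024.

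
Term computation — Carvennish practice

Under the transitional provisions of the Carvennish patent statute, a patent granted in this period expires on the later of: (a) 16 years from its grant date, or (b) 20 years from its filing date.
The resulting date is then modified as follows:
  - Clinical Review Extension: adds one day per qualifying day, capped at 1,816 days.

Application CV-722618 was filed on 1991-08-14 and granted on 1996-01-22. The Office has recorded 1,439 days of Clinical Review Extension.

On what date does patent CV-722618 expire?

2015-12-31

(a) grant + 16 years → 22 January 2012.
(b) filing + 20 years → 14 August 2011.
Later of the two: 22 January 2012.
Clinical Review Extension: 1439 days (within the 1816-day cap) → +1439 days → 31 December 2015.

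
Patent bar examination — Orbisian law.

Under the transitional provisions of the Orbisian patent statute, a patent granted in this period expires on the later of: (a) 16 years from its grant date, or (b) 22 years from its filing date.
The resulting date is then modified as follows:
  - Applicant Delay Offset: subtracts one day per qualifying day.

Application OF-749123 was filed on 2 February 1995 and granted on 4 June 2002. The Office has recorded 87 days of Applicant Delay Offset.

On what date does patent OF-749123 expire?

March 9, 2018

(a) grant + 16 years → 4 June 2018.
(b) filing + 22 years → 2 February 2017.
Later of the two: 4 June 2018.
Applicant Delay Offset: −87 days → 9 March 2018.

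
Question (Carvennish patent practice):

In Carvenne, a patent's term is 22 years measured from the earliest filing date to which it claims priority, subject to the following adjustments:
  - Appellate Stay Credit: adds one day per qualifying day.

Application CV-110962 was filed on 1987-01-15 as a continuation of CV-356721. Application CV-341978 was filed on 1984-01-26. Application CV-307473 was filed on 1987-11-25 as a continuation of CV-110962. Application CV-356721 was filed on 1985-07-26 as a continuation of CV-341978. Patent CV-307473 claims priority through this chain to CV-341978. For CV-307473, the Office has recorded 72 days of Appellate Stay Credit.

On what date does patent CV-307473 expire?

2006-04-08

Earliest priority filing: 26 January 1984.
Base term: 26 January 1984 + 22 years → 26 January 2006.
Appellate Stay Credit: +72 days → 8 April 2006.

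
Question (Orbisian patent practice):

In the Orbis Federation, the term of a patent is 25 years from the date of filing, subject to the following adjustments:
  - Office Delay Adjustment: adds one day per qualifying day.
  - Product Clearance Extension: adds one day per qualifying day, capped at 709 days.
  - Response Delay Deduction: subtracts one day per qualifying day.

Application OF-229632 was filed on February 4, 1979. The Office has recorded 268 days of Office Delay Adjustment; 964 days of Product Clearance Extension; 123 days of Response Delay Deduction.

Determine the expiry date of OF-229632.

Base term: filing date + 25 years → 4 February 2004.
Office Delay Adjustment: +268 days → 29 October 2004.
Product Clearance Extension: 964 days claimed exceeds the 709-day cap, so +709 days → 8 October 2006.
Response Delay Deduction: −123 days → 7 June 2006.

June 7, 2006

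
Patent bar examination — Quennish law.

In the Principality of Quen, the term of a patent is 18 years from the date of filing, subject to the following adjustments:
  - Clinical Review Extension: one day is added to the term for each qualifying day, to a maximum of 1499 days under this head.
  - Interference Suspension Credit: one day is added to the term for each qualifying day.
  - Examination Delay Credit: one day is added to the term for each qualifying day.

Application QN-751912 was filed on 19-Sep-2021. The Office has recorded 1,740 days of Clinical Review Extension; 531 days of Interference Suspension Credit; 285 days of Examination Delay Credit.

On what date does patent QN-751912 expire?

January 20, 2046

Base term: filing date + 18 years → 19 September 2039.
Clinical Review Extension: 1740 days claimed exceeds the 1499-day cap, so +1499 days → 27 October 2043.
Interference Suspension Credit: +531 days → 10 April 2045.
Examination Delay Credit: +285 days → 20 January 2046.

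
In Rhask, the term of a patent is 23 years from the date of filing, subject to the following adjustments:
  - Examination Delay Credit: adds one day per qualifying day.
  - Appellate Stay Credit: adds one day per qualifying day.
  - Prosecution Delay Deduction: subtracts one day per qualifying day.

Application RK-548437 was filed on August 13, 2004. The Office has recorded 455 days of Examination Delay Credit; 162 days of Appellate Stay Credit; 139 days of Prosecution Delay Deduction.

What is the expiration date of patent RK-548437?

Base term: filing date + 23 years → 13 August 2027.
Examination Delay Credit: +455 days → 10 November 2028.
Appellate Stay Credit: +162 days → 21 April 2029.
Prosecution Delay Deduction: −139 days → 3 December 2028.

2028-12-03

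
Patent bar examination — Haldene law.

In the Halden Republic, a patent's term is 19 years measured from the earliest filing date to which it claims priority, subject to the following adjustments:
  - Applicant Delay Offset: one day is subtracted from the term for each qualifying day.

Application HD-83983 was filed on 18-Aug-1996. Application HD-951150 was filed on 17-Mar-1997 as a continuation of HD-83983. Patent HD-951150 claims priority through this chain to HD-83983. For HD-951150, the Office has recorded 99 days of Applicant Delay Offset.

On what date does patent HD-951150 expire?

Earliest priority filing: 18 August 1996.
Base term: 18 August 1996 + 19 years → 18 August 2015.
Applicant Delay Offset: −99 days → 11 May 2015.

2015-05-11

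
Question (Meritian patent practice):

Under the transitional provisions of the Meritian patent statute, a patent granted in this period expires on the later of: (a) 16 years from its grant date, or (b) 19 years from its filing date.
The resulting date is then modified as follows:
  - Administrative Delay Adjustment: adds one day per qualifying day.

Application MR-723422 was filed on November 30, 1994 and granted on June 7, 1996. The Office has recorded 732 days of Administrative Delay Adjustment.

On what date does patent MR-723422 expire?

(a) grant + 16 years → 7 June 2012.
(b) filing + 19 years → 30 November 2013.
Later of the two: 30 November 2013.
Administrative Delay Adjustment: +732 days → 2 December 2015.

2015-12-02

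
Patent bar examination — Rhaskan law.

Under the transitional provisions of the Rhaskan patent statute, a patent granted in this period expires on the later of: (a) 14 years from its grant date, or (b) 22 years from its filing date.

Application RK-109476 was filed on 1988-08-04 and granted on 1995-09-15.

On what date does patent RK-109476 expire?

(a) grant + 14 years → 15 September 2009.
(b) filing + 22 years → 4 August 2010.
Later of the two: 4 August 2010.

August 4, 2010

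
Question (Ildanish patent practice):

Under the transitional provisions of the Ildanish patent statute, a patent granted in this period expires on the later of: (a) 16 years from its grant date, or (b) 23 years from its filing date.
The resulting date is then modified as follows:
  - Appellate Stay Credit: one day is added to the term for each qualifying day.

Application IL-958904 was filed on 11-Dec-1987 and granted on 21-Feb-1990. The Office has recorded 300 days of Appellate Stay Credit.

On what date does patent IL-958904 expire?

October 7, 2011

(a) grant + 16 years → 21 February 2006.
(b) filing + 23 years → 11 December 2010.
Later of the two: 11 December 2010.
Appellate Stay Credit: +300 days → 7 October 2011.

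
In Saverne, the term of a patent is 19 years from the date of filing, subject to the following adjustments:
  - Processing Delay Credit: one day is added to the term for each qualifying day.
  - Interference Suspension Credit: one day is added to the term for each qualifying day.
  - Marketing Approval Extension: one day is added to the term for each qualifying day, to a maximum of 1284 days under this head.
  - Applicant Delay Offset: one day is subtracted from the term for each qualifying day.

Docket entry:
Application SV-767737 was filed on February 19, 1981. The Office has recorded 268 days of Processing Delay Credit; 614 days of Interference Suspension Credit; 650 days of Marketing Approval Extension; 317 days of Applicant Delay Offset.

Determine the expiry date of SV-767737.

June 18, 2003

Base term: filing date + 19 years → 19 February 2000.
Processing Delay Credit: +268 days → 13 November 2000.
Interference Suspension Credit: +614 days → 20 July 2002.
Marketing Approval Extension: 650 days (within the 1284-day cap) → +650 days → 30 April 2004.
Applicant Delay Offset: −317 days → 18 June 2003.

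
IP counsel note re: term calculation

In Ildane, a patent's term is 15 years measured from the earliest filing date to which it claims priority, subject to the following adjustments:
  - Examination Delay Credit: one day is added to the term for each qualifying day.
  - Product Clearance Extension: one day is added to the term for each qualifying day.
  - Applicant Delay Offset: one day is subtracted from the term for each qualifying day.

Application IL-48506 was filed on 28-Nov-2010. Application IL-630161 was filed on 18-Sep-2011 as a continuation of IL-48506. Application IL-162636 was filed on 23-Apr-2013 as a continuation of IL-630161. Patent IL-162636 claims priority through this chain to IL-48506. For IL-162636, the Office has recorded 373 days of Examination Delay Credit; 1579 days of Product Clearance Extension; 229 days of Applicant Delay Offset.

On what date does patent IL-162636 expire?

Earliest priority filing: 28 November 2010.
Base term: 28 November 2010 + 15 years → 28 November 2025.
Examination Delay Credit: +373 days → 6 December 2026.
Product Clearance Extension: +1579 days → 3 April 2031.
Applicant Delay Offset: −229 days → 17 August 2030.

August 17, 2030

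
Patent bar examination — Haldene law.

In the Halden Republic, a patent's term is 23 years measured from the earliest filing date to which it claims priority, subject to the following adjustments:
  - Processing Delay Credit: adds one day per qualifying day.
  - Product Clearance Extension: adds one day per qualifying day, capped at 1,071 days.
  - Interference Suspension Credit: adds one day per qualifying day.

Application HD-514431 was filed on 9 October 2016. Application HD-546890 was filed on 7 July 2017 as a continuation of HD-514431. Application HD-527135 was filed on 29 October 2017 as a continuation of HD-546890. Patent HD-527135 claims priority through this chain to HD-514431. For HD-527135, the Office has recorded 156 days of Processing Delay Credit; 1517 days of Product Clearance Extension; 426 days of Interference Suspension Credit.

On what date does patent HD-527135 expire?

Earliest priority filing: 9 October 2016.
Base term: 9 October 2016 + 23 years → 9 October 2039.
Processing Delay Credit: +156 days → 13 March 2040.
Product Clearance Extension: 1517 days claimed exceeds the 1071-day cap, so +1071 days → 17 February 2043.
Interference Suspension Credit: +426 days → 18 April 2044.

April 18, 2044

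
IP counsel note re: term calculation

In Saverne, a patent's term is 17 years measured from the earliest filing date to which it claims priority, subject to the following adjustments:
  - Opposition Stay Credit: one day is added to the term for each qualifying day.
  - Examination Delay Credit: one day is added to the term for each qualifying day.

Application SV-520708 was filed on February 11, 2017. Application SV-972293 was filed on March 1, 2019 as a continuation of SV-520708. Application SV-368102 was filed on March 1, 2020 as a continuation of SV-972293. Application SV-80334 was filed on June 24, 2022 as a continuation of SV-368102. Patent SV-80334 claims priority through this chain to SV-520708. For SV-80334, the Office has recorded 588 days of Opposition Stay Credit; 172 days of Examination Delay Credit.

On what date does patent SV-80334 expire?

March 12, 2036

Earliest priority filing: 11 February 2017.
Base term: 11 February 2017 + 17 years → 11 February 2034.
Opposition Stay Credit: +588 days → 22 September 2035.
Examination Delay Credit: +172 days → 12 March 2036.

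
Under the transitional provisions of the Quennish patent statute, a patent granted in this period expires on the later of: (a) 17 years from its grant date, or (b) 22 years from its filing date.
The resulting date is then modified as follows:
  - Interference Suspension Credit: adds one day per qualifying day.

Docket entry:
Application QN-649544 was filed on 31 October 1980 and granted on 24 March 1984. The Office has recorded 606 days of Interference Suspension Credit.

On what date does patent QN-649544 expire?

June 28, 2004

(a) grant + 17 years → 24 March 2001.
(b) filing + 22 years → 31 October 2002.
Later of the two: 31 October 2002.
Interference Suspension Credit: +606 days → 28 June 2004.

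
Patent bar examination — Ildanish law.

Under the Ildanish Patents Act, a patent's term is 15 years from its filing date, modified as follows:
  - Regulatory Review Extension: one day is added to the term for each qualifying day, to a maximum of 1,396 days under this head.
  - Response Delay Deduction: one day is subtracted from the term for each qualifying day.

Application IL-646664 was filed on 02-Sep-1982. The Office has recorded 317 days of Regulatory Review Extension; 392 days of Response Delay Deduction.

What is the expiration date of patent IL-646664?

Base term: filing date + 15 years → 2 September 1997.
Regulatory Review Extension: 317 days (within the 1396-day cap) → +317 days → 16 July 1998.
Response Delay Deduction: −392 days → 19 June 1997.

June 19, 1997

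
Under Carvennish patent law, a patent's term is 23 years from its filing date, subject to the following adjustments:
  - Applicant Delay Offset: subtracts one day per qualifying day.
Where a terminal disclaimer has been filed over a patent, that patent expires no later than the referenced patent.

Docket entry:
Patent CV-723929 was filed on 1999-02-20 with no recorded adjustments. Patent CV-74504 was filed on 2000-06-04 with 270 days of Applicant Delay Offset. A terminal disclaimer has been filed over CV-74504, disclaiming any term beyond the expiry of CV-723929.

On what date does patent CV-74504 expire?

2022-02-20

Natural term of CV-74504:
  Base: filing + 23 years → 4 June 2023.
  Applicant Delay Offset: −270 days → 7 September 2022.
Expiry of referenced patent CV-723929:
  Base: filing + 23 years → 20 February 2022.
Terminal disclaimer: CV-74504 expires on the earlier of 7 September 2022 and 20 February 2022.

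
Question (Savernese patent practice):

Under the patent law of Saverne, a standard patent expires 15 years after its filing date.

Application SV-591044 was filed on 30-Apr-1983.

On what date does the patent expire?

1998-04-30

Filing date + 15 years → 30 April 1998.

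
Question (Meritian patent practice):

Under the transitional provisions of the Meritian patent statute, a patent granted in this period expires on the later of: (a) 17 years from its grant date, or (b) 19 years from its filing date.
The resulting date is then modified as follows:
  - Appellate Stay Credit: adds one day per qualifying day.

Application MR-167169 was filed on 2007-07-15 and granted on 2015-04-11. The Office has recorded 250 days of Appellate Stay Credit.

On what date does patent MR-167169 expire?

(a) grant + 17 years → 11 April 2032.
(b) filing + 19 years → 15 July 2026.
Later of the two: 11 April 2032.
Appellate Stay Credit: +250 days → 17 December 2032.

December 17, 2032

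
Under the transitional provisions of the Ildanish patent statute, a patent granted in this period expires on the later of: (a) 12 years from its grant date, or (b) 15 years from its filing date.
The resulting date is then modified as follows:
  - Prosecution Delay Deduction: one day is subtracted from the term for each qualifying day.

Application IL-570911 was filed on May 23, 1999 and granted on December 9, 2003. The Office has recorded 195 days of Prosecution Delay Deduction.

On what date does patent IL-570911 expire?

May 28, 2015

(a) grant + 12 years → 9 December 2015.
(b) filing + 15 years → 23 May 2014.
Later of the two: 9 December 2015.
Prosecution Delay Deduction: −195 days → 28 May 2015.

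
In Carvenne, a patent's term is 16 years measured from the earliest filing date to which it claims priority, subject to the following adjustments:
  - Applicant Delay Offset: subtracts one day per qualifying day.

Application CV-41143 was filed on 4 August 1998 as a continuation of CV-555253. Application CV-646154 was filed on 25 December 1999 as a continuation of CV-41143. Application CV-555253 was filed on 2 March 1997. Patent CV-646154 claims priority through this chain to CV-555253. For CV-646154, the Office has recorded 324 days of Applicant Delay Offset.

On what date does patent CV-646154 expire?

2012-04-12

Earliest priority filing: 2 March 1997.
Base term: 2 March 1997 + 16 years → 2 March 2013.
Applicant Delay Offset: −324 days → 12 April 2012.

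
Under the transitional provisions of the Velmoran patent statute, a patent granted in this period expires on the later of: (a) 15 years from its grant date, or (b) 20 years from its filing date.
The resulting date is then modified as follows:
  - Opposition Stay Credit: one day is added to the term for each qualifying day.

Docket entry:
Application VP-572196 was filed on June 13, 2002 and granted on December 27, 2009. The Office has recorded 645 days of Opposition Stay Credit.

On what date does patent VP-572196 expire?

(a) grant + 15 years → 27 December 2024.
(b) filing + 20 years → 13 June 2022.
Later of the two: 27 December 2024.
Opposition Stay Credit: +645 days → 3 October 2026.

October 3, 2026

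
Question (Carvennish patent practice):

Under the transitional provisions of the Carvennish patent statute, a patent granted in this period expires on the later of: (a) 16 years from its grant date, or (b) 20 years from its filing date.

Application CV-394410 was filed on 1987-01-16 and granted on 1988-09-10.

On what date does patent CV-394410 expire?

(a) grant + 16 years → 10 September 2004.
(b) filing + 20 years → 16 January 2007.
Later of the two: 16 January 2007.

2007-01-16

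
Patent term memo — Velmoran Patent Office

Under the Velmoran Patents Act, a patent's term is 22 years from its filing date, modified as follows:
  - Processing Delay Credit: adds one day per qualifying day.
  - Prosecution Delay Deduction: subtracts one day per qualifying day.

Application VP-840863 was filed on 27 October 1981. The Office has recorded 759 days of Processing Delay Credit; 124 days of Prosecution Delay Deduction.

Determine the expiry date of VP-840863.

Base term: filing date + 22 years → 27 October 2003.
Processing Delay Credit: +759 days → 24 November 2005.
Prosecution Delay Deduction: −124 days → 23 July 2005.

July 23, 2005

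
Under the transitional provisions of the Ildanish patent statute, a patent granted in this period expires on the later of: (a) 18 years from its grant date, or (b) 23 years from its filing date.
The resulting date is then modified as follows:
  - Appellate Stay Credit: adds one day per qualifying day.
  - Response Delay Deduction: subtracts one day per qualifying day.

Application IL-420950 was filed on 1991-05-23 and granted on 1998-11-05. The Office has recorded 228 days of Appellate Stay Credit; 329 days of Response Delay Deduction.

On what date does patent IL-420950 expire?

2016-07-27

(a) grant + 18 years → 5 November 2016.
(b) filing + 23 years → 23 May 2014.
Later of the two: 5 November 2016.
Appellate Stay Credit: +228 days → 21 June 2017.
Response Delay Deduction: −329 days → 27 July 2016.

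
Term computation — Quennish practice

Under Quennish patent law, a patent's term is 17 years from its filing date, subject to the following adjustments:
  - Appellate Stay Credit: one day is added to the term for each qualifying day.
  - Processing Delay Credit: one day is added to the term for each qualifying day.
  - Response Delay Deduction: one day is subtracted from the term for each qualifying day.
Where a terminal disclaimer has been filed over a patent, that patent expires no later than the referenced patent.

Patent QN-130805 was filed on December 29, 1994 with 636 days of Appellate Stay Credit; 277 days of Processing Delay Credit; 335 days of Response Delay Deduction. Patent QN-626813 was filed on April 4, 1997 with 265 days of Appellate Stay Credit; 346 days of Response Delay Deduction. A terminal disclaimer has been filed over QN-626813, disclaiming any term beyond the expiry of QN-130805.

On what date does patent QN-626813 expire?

Natural term of QN-626813:
  Base: filing + 17 years → 4 April 2014.
  Appellate Stay Credit: +265 days → 25 December 2014.
  Response Delay Deduction: −346 days → 13 January 2014.
Expiry of referenced patent QN-130805:
  Base: filing + 17 years → 29 December 2011.
  Appellate Stay Credit: +636 days → 25 September 2013.
  Processing Delay Credit: +277 days → 29 June 2014.
  Response Delay Deduction: −335 days → 29 July 2013.
Terminal disclaimer: QN-626813 expires on the earlier of 13 January 2014 and 29 July 2013.

2013-07-29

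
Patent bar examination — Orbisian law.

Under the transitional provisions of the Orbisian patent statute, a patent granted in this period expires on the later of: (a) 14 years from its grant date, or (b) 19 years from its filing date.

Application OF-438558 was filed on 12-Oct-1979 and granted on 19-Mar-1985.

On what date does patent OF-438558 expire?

(a) grant + 14 years → 19 March 1999.
(b) filing + 19 years → 12 October 1998.
Later of the two: 19 March 1999.

1999-03-19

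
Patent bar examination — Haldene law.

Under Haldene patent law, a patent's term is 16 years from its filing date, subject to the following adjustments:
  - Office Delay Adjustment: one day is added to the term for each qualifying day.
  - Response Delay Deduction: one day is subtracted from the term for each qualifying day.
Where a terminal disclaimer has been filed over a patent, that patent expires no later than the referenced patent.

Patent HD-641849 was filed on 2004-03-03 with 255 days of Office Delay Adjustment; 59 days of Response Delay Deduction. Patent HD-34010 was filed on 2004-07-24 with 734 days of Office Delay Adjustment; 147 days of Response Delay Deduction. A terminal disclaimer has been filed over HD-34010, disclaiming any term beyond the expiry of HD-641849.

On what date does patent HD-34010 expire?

September 15, 2020

Natural term of HD-34010:
  Base: filing + 16 years → 24 July 2020.
  Office Delay Adjustment: +734 days → 28 July 2022.
  Response Delay Deduction: −147 days → 3 March 2022.
Expiry of referenced patent HD-641849:
  Base: filing + 16 years → 3 March 2020.
  Office Delay Adjustment: +255 days → 13 November 2020.
  Response Delay Deduction: −59 days → 15 September 2020.
Terminal disclaimer: HD-34010 expires on the earlier of 3 March 2022 and 15 September 2020.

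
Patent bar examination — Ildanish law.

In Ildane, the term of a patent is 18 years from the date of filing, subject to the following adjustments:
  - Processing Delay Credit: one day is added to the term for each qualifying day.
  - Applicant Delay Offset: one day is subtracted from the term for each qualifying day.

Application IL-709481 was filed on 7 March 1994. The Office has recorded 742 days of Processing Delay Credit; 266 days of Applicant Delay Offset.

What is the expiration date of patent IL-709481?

Base term: filing date + 18 years → 7 March 2012.
Processing Delay Credit: +742 days → 19 March 2014.
Applicant Delay Offset: −266 days → 26 June 2013.

2013-06-26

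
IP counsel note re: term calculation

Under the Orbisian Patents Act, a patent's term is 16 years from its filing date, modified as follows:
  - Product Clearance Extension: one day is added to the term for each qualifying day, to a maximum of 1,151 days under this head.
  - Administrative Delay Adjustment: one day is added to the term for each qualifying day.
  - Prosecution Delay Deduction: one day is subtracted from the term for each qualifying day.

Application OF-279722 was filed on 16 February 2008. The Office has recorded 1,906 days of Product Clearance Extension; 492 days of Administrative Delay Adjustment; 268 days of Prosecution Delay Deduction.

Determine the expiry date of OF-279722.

Base term: filing date + 16 years → 16 February 2024.
Product Clearance Extension: 1906 days claimed exceeds the 1151-day cap, so +1151 days → 12 April 2027.
Administrative Delay Adjustment: +492 days → 16 August 2028.
Prosecution Delay Deduction: −268 days → 22 November 2027.

2027-11-22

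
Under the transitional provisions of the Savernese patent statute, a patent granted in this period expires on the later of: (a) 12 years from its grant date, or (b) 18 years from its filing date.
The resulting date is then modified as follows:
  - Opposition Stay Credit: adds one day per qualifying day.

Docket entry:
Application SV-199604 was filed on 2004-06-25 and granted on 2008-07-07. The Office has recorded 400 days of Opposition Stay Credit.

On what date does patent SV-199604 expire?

(a) grant + 12 years → 7 July 2020.
(b) filing + 18 years → 25 June 2022.
Later of the two: 25 June 2022.
Opposition Stay Credit: +400 days → 30 July 2023.

2023-07-30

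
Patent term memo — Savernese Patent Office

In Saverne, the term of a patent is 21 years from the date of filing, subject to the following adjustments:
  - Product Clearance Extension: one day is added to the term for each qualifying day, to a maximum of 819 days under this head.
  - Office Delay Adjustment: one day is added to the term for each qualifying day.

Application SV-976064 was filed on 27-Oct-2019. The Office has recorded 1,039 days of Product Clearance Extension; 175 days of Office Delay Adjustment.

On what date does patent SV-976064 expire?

July 18, 2043

Base term: filing date + 21 years → 27 October 2040.
Product Clearance Extension: 1039 days claimed exceeds the 819-day cap, so +819 days → 24 January 2043.
Office Delay Adjustment: +175 days → 18 July 2043.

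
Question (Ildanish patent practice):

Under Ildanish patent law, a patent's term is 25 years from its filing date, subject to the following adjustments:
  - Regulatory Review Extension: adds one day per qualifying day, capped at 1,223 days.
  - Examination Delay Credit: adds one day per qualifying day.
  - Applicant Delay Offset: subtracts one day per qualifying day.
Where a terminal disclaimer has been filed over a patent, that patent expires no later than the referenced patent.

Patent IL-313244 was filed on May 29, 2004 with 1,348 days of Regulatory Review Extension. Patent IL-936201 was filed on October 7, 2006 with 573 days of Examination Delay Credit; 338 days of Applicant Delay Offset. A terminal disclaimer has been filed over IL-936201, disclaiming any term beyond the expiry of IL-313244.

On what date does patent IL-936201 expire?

2032-05-29

Natural term of IL-936201:
  Base: filing + 25 years → 7 October 2031.
  Examination Delay Credit: +573 days → 2 May 2033.
  Applicant Delay Offset: −338 days → 29 May 2032.
Expiry of referenced patent IL-313244:
  Base: filing + 25 years → 29 May 2029.
  Regulatory Review Extension: 1348 days claimed exceeds the 1223-day cap, so +1223 days → 3 October 2032.
Terminal disclaimer: IL-936201 expires on the earlier of 29 May 2032 and 3 October 2032.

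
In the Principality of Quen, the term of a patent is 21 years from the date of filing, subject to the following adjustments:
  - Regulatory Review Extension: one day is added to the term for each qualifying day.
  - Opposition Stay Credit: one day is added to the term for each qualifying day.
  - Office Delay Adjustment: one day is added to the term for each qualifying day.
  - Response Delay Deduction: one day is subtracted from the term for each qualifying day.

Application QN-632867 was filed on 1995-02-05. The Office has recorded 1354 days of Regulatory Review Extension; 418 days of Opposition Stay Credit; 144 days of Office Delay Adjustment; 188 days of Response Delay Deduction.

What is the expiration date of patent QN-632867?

Base term: filing date + 21 years → 5 February 2016.
Regulatory Review Extension: +1354 days → 21 October 2019.
Opposition Stay Credit: +418 days → 12 December 2020.
Office Delay Adjustment: +144 days → 5 May 2021.
Response Delay Deduction: −188 days → 29 October 2020.

October 29, 2020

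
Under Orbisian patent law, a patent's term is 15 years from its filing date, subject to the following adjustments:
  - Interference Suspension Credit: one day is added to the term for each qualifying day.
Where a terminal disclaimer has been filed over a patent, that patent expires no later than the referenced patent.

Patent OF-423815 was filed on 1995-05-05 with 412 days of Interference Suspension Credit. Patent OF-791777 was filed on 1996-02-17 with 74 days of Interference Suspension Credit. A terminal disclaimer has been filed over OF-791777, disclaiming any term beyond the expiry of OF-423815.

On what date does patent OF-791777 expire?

2011-05-02

Natural term of OF-791777:
  Base: filing + 15 years → 17 February 2011.
  Interference Suspension Credit: +74 days → 2 May 2011.
Expiry of referenced patent OF-423815:
  Base: filing + 15 years → 5 May 2010.
  Interference Suspension Credit: +412 days → 21 June 2011.
Terminal disclaimer: OF-791777 expires on the earlier of 2 May 2011 and 21 June 2011.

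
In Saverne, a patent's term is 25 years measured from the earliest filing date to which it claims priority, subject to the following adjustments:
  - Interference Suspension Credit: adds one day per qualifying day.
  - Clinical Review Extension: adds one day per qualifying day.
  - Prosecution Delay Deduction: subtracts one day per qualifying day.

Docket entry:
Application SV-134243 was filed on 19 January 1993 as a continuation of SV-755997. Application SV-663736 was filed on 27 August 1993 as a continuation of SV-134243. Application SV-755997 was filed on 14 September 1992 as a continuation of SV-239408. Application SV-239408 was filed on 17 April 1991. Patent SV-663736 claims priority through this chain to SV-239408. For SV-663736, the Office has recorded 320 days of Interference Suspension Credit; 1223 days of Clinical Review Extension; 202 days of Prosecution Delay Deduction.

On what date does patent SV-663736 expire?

Earliest priority filing: 17 April 1991.
Base term: 17 April 1991 + 25 years → 17 April 2016.
Interference Suspension Credit: +320 days → 3 March 2017.
Clinical Review Extension: +1223 days → 8 July 2020.
Prosecution Delay Deduction: −202 days → 19 December 2019.

December 19, 2019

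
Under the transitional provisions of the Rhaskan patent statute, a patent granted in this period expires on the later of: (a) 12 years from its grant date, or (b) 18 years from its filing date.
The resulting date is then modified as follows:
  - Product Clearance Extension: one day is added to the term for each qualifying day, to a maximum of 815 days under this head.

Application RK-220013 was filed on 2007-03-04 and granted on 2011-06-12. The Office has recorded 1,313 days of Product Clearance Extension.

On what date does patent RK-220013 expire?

(a) grant + 12 years → 12 June 2023.
(b) filing + 18 years → 4 March 2025.
Later of the two: 4 March 2025.
Product Clearance Extension: 1313 days claimed exceeds the 815-day cap, so +815 days → 28 May 2027.

May 28, 2027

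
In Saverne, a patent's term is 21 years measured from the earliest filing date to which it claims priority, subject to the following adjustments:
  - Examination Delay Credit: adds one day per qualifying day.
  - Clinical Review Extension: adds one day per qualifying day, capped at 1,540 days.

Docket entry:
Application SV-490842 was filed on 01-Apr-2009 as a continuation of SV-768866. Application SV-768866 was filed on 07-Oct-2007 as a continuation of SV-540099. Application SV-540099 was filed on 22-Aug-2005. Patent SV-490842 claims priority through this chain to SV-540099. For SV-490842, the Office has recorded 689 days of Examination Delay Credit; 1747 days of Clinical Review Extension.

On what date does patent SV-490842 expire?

2032-09-28

Earliest priority filing: 22 August 2005.
Base term: 22 August 2005 + 21 years → 22 August 2026.
Examination Delay Credit: +689 days → 11 July 2028.
Clinical Review Extension: 1747 days claimed exceeds the 1540-day cap, so +1540 days → 28 September 2032.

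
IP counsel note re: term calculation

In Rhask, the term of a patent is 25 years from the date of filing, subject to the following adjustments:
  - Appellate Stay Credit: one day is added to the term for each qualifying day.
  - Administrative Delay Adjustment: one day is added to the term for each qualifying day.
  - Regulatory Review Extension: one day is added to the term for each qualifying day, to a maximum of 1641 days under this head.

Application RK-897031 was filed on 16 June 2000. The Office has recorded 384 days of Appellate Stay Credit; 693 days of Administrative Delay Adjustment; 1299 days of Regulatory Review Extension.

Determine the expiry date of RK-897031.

Base term: filing date + 25 years → 16 June 2025.
Appellate Stay Credit: +384 days → 5 July 2026.
Administrative Delay Adjustment: +693 days → 28 May 2028.
Regulatory Review Extension: 1299 days (within the 1641-day cap) → +1299 days → 18 December 2031.

December 18, 2031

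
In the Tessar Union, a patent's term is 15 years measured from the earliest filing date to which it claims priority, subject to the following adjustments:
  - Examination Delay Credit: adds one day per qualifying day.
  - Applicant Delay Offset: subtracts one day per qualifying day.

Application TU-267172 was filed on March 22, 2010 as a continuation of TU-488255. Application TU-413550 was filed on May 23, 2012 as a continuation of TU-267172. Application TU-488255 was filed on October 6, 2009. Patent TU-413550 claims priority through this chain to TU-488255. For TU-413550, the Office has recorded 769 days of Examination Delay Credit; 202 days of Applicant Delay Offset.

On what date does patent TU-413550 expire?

2026-04-26

Earliest priority filing: 6 October 2009.
Base term: 6 October 2009 + 15 years → 6 October 2024.
Examination Delay Credit: +769 days → 14 November 2026.
Applicant Delay Offset: −202 days → 26 April 2026.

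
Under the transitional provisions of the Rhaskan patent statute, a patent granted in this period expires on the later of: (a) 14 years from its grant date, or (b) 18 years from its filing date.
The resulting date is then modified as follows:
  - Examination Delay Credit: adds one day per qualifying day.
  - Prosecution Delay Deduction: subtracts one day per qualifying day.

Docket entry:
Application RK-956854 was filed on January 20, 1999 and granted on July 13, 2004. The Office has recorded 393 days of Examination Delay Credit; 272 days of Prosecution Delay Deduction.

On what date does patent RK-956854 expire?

(a) grant + 14 years → 13 July 2018.
(b) filing + 18 years → 20 January 2017.
Later of the two: 13 July 2018.
Examination Delay Credit: +393 days → 10 August 2019.
Prosecution Delay Deduction: −272 days → 11 November 2018.

2018-11-11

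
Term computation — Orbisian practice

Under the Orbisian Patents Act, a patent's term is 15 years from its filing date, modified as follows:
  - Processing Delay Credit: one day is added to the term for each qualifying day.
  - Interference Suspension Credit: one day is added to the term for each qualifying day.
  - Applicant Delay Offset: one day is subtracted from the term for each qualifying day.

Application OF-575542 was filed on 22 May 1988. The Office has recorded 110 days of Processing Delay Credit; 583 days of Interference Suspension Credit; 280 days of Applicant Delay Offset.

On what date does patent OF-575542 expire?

2004-07-08

Base term: filing date + 15 years → 22 May 2003.
Processing Delay Credit: +110 days → 9 September 2003.
Interference Suspension Credit: +583 days → 14 April 2005.
Applicant Delay Offset: −280 days → 8 July 2004.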